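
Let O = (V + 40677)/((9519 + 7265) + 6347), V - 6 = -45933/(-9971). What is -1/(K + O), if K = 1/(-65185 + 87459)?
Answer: -5137257563074/9036706149725 ≈ -0.56849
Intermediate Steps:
V = 105759/9971 (V = 6 - 45933/(-9971) = 6 - 45933*(-1/9971) = 6 + 45933/9971 = 105759/9971 ≈ 10.607)
K = 1/22274 ≈ 4.4895e-5
O = 405696126/230639201 (O = (105759/9971 + 40677)/((9519 + 7265) + 6347) = 405696126/(9971*(16784 + 6347)) = (405696126/9971)/23131 = (405696126/9971)*(1/23131) = 405696126/230639201 ≈ 1.7590)
-1/(K + O) = -1/(1/22274 + 405696126/230639201) = -1/9036706149725/5137257563074 = -1*5137257563074/9036706149725 = -5137257563074/9036706149725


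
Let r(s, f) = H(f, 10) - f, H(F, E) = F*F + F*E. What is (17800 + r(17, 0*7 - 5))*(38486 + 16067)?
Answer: 969952340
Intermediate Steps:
H(F, E) = F**2 + E*F
r(s, f) = -f + f*(10 + f) (r(s, f) = f*(10 + f) - f = -f + f*(10 + f))
(17800 + r(17, 0*7 - 5))*(38486 + 16067) = (17800 + (0*7 - 5)*(9 + (0*7 - 5)))*(38486 + 16067) = (17800 + (0 - 5)*(9 + (0 - 5)))*54553 = (17800 - 5*(9 - 5))*54553 = (17800 - 5*4)*54553 = (17800 - 20)*54553 = 17780*54553 = 969952340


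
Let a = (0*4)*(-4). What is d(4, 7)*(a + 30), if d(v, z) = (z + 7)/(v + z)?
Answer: 420/11 ≈ 38.182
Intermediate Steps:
d(v, z) = (7 + z)/(v + z)
a = 0 (a = 0*(-4) = 0)
d(4, 7)*(a + 30) = ((7 + 7)/(4 + 7))*(0 + 30) = (14/11)*30 = 420/11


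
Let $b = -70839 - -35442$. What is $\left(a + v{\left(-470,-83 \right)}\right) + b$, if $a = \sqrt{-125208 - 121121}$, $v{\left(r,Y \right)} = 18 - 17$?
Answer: $-35396 + i \sqrt{246329} \approx -35396.0 + 496.32 i$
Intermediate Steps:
$v{\left(r,Y \right)} = 1$
$a = i \sqrt{246329}$ ($a = \sqrt{-246329} = i \sqrt{246329} \approx 496.32 i$)
$b = -35397$ ($b = -70839 + 35442 = -35397$)
$\left(a + v{\left(-470,-83 \right)}\right) + b = \left(i \sqrt{246329} + 1\right) - 35397 = \left(1 + i \sqrt{246329}\right) - 35397 = -35396 + i \sqrt{246329}$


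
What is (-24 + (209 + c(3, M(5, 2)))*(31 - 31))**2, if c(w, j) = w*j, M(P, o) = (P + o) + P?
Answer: 576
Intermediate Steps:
M(P, o) = o + 2*P
c(w, j) = j*w
(-24 + (209 + c(3, M(5, 2)))*(31 - 31))**2 = (-24 + (209 + (2 + 2*5)*3)*(31 - 31))**2 = (-24 + (209 + (2 + 10)*3)*0)**2 = (-24 + (209 + 12*3)*0)**2 = (-24 + (209 + 36)*0)**2 = (-24 + 245*0)**2 = (-24 + 0)**2 = (-24)**2 = 576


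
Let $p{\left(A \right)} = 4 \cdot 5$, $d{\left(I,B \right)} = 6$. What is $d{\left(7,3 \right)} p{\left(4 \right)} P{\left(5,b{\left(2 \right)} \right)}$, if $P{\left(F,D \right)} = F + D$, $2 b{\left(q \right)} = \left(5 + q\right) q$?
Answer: $1440$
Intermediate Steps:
$b{\left(q \right)} = \frac{q \left(5 + q\right)}{2}$ ($b{\left(q \right)} = \frac{\left(5 + q\right) q}{2} = \frac{q \left(5 + q\right)}{2}$)
$P{\left(F,D \right)} = D + F$
$p{\left(A \right)} = 20$
$d{\left(7,3 \right)} p{\left(4 \right)} P{\left(5,b{\left(2 \right)} \right)} = 6 \cdot 20 \left(\frac{1}{2} \cdot 2 \left(5 + 2\right) + 5\right) = 120 \left(\frac{1}{2} \cdot 2 \cdot 7 + 5\right) = 120 \left(7 + 5\right) = 120 \cdot 12 = 1440$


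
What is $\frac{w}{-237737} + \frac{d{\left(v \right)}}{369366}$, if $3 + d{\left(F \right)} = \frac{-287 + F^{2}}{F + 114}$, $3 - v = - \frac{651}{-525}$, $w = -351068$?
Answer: $\frac{9381717587315407}{6353195649083700} \approx 1.4767$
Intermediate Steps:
$v = \frac{44}{25}$ ($v = 3 - - \frac{651}{-525} = 3 - \left(-651\right) \left(- \frac{1}{525}\right) = 3 - \frac{31}{25} = \frac{44}{25} \approx 1.76$)
$d{\left(F \right)} = -3 + \frac{-287 + F^{2}}{114 + F}$ ($d{\left(F \right)} = -3 + \frac{-287 + F^{2}}{F + 114} = -3 + \frac{-287 + F^{2}}{114 + F}$)
$\frac{w}{-237737} + \frac{d{\left(v \right)}}{369366} = - \frac{351068}{-237737} + \frac{\frac{1}{114 + \frac{44}{25}} \left(-629 + \left(\frac{44}{25}\right)^{2} - \frac{132}{25}\right)}{369366} = \left(-351068\right) \left(- \frac{1}{237737}\right) + \frac{-629 + \frac{1936}{625} - \frac{132}{25}}{\frac{2894}{25}} \cdot \frac{1}{369366} = \frac{351068}{237737} + \frac{25}{2894} \left(- \frac{394489}{625}\right) \frac{1}{369366} = \frac{351068}{237737} - \frac{394489}{26723630100} = \frac{9381717587315407}{6353195649083700}$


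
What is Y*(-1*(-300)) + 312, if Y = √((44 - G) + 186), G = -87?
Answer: 312 + 300*√317 ≈ 5653.4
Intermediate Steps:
Y = √317 (Y = √((44 - 1*(-87)) + 186) = √((44 + 87) + 186) = √(131 + 186) = √317 ≈ 17.805)
Y*(-1*(-300)) + 312 = √317*(-1*(-300)) + 312 = √317*300 + 312 = 300*√317 + 312 = 312 + 300*√317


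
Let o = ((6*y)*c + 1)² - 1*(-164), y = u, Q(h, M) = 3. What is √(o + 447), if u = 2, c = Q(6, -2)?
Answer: 6*√55 ≈ 44.497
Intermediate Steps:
c = 3
y = 2
o = 1533 (o = ((6*2)*3 + 1)² - 1*(-164) = (12*3 + 1)² + 164 = (36 + 1)² + 164 = 37² + 164 = 1369 + 164 = 1533)
√(o + 447) = √(1533 + 447) = √1980 = 6*√55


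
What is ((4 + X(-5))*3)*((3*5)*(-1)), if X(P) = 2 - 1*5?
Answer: -45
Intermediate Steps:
X(P) = -3 (X(P) = 2 - 5 = -3)
((4 + X(-5))*3)*((3*5)*(-1)) = ((4 - 3)*3)*((3*5)*(-1)) = (1*3)*(15*(-1)) = 3*(-15) = -45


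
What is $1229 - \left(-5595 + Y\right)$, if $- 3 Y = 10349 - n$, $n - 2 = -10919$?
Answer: $\frac{41738}{3} \approx 13913.0$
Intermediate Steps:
$n = -10917$ ($n = 2 - 10919 = -10917$)
$Y = - \frac{21266}{3}$ ($Y = - \frac{10349 - -10917}{3} = - \frac{10349 + 10917}{3} = \left(- \frac{1}{3}\right) 21266 = - \frac{21266}{3} \approx -7088.7$)
$1229 - \left(-5595 + Y\right) = 1229 + \left(5595 - - \frac{21266}{3}\right) = 1229 + \left(5595 + \frac{21266}{3}\right) = 1229 + \frac{38051}{3} = \frac{41738}{3}$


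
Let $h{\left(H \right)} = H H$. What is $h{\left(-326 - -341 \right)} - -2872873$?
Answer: $2873098$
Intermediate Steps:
$h{\left(H \right)} = H^{2}$
$h{\left(-326 - -341 \right)} - -2872873 = \left(-326 - -341\right)^{2} - -2872873 = \left(-326 + 341\right)^{2} + 2872873 = 15^{2} + 2872873 = 225 + 2872873 = 2873098$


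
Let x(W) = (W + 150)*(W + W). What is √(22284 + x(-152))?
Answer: 2*√5723 ≈ 151.30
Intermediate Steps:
x(W) = 2*W*(150 + W) (x(W) = (150 + W)*(2*W) = 2*W*(150 + W))
√(22284 + x(-152)) = √(22284 + 2*(-152)*(150 - 152)) = √(22284 + 2*(-152)*(-2)) = √(22284 + 608) = √22892 = 2*√5723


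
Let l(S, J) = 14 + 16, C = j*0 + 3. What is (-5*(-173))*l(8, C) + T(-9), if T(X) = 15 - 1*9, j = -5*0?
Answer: 25956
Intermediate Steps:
j = 0
T(X) = 6 (T(X) = 15 - 9 = 6)
C = 3 (C = 0*0 + 3 = 0 + 3 = 3)
l(S, J) = 30
(-5*(-173))*l(8, C) + T(-9) = -5*(-173)*30 + 6 = 865*30 + 6 = 25950 + 6 = 25956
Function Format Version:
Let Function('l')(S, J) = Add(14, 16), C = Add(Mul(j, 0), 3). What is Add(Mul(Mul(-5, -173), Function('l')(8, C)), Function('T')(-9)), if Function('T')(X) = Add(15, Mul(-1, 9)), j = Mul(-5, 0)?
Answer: 25956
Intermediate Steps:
j = 0
Function('T')(X) = 6 (Function('T')(X) = Add(15, -9) = 6)
C = 3 (C = Add(Mul(0, 0), 3) = Add(0, 3) = 3)
Function('l')(S, J) = 30
Add(Mul(Mul(-5, -173), Function('l')(8, C)), Function('T')(-9)) = Add(Mul(Mul(-5, -173), 30), 6) = Add(Mul(865, 30), 6) = Add(25950, 6) = 25956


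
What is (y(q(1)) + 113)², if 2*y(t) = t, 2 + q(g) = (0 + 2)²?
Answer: 12996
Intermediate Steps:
q(g) = 2 (q(g) = -2 + (0 + 2)² = -2 + 2² = -2 + 4 = 2)
y(t) = t/2
(y(q(1)) + 113)² = ((½)*2 + 113)² = (1 + 113)² = 114² = 12996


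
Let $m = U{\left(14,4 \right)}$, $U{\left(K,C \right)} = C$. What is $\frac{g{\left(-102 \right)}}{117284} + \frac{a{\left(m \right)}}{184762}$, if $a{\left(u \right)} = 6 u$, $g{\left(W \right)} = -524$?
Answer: $- \frac{11750059}{2708703301} \approx -0.0043379$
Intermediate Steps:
$m = 4$
$\frac{g{\left(-102 \right)}}{117284} + \frac{a{\left(m \right)}}{184762} = - \frac{524}{117284} + \frac{6 \cdot 4}{184762} = \left(-524\right) \frac{1}{117284} + 24 \cdot \frac{1}{184762} = - \frac{131}{29321} + \frac{12}{92381} = - \frac{11750059}{2708703301}$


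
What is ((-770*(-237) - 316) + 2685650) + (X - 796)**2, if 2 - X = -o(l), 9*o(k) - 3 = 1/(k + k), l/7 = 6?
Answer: 1999077857785/571536 ≈ 3.4977e+6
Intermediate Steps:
l = 42 (l = 7*6 = 42)
o(k) = 1/3 + 1/(18*k) (o(k) = 1/3 + 1/(9*(k + k)) = 1/3 + 1/(9*((2*k))) = 1/3 + (1/(2*k))/9 = 1/3 + 1/(18*k))
X = 1765/756 (X = 2 - (-1)*(1/18)*(1 + 6*42)/42 = 2 - (-1)*(1/18)*(1/42)*(1 + 252) = 2 - (-1)*(1/18)*(1/42)*253 = 2 - (-1)*253/756 = 2 - 1*(-253/756) = 2 + 253/756 = 1765/756 ≈ 2.3347)
((-770*(-237) - 316) + 2685650) + (X - 796)**2 = ((-770*(-237) - 316) + 2685650) + (1765/756 - 796)**2 = ((182490 - 316) + 2685650) + (-600011/756)**2 = (182174 + 2685650) + 360013200121/571536 = 2867824 + 360013200121/571536 = 1999077857785/571536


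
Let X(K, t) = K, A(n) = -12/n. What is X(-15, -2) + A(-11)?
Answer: -153/11 ≈ -13.909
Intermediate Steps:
X(-15, -2) + A(-11) = -15 - 12/(-11) = -15 - 12*(-1/11) = -15 + 12/11 = -153/11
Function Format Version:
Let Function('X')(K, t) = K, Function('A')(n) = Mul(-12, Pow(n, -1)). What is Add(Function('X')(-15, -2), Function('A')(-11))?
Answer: Rational(-153, 11) ≈ -13.909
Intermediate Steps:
Add(Function('X')(-15, -2), Function('A')(-11)) = Add(-15, Mul(-12, Pow(-11, -1))) = Add(-15, Mul(-12, Rational(-1, 11))) = Add(-15, Rational(12, 11)) = Rational(-153, 11)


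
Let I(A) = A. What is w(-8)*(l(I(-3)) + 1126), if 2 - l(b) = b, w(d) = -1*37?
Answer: -41847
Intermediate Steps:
w(d) = -37
l(b) = 2 - b
w(-8)*(l(I(-3)) + 1126) = -37*((2 - 1*(-3)) + 1126) = -37*((2 + 3) + 1126) = -37*(5 + 1126) = -37*1131 = -41847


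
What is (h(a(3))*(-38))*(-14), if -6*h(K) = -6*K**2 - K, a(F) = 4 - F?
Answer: 1862/3 ≈ 620.67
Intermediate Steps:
h(K) = K**2 + K/6 (h(K) = -(-6*K**2 - K)/6 = -(-K - 6*K**2)/6 = K**2 + K/6)
(h(a(3))*(-38))*(-14) = (((4 - 1*3)*(1/6 + (4 - 1*3)))*(-38))*(-14) = (((4 - 3)*(1/6 + (4 - 3)))*(-38))*(-14) = ((1*(1/6 + 1))*(-38))*(-14) = ((1*(7/6))*(-38))*(-14) = ((7/6)*(-38))*(-14) = -133/3*(-14) = 1862/3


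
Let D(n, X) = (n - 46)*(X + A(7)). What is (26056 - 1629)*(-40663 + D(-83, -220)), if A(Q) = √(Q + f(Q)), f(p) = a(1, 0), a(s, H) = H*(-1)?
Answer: -300036841 - 3151083*√7 ≈ -3.0837e+8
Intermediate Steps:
a(s, H) = -H
f(p) = 0 (f(p) = -1*0 = 0)
A(Q) = √Q (A(Q) = √(Q + 0) = √Q)
D(n, X) = (-46 + n)*(X + √7) (D(n, X) = (n - 46)*(X + √7) = (-46 + n)*(X + √7))
(26056 - 1629)*(-40663 + D(-83, -220)) = (26056 - 1629)*(-40663 + (-46*(-220) - 46*√7 - 220*(-83) - 83*√7)) = 24427*(-40663 + (10120 - 46*√7 + 18260 - 83*√7)) = 24427*(-40663 + (28380 - 129*√7)) = 24427*(-12283 - 129*√7) = -300036841 - 3151083*√7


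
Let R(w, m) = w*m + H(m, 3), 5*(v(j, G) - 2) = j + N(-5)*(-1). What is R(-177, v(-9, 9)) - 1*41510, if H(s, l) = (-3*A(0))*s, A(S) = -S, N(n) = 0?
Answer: -207727/5 ≈ -41545.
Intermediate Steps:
H(s, l) = 0 (H(s, l) = (-(-3)*0)*s = (-3*0)*s = 0*s = 0)
v(j, G) = 2 + j/5 (v(j, G) = 2 + (j + 0*(-1))/5 = 2 + (j + 0)/5 = 2 + j/5)
R(w, m) = m*w (R(w, m) = w*m + 0 = m*w + 0 = m*w)
R(-177, v(-9, 9)) - 1*41510 = (2 + (1/5)*(-9))*(-177) - 1*41510 = (2 - 9/5)*(-177) - 41510 = (1/5)*(-177) - 41510 = -177/5 - 41510 = -207727/5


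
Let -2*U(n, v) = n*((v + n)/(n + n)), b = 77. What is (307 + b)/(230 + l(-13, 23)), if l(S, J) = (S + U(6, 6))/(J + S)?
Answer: 960/571 ≈ 1.6813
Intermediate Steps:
U(n, v) = -n/4 - v/4 (U(n, v) = -n*(v + n)/(n + n)/2 = -n*(n + v)/((2*n))/2 = -n*(n + v)*(1/(2*n))/2 = -n*(n + v)/(2*n)/2 = -(n/2 + v/2)/2 = -n/4 - v/4)
l(S, J) = (-3 + S)/(J + S) (l(S, J) = (S + (-¼*6 - ¼*6))/(J + S) = (S + (-3/2 - 3/2))/(J + S) = (S - 3)/(J + S) = (-3 + S)/(J + S))
(307 + b)/(230 + l(-13, 23)) = (307 + 77)/(230 + (-3 - 13)/(23 - 13)) = 384/(230 - 16/10) = 384/(230 + (⅒)*(-16)) = 384/(230 - 8/5) = 384/(1142/5) = 384*(5/1142) = 960/571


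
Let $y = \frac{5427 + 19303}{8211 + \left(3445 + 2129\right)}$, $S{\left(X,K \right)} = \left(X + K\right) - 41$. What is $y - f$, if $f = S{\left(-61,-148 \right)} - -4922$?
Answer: $- \frac{12875758}{2757} \approx -4670.2$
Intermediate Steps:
$S{\left(X,K \right)} = -41 + K + X$ ($S{\left(X,K \right)} = \left(K + X\right) - 41 = -41 + K + X$)
$f = 4672$ ($f = \left(-41 - 148 - 61\right) - -4922 = -250 + 4922 = 4672$)
$y = \frac{4946}{2757}$ ($y = \frac{24730}{8211 + 5574} = \frac{24730}{13785} = 24730 \cdot \frac{1}{13785} = \frac{4946}{2757} \approx 1.794$)
$y - f = \frac{4946}{2757} - 4672 = - \frac{12875758}{2757}$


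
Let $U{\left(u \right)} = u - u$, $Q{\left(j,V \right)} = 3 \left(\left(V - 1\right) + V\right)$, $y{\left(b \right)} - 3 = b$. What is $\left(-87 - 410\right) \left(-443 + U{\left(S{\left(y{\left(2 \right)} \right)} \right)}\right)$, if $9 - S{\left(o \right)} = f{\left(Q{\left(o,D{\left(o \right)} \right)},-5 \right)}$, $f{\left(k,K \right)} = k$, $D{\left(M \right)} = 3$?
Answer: $220171$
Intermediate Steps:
$y{\left(b \right)} = 3 + b$
$Q{\left(j,V \right)} = -3 + 6 V$ ($Q{\left(j,V \right)} = 3 \left(\left(V - 1\right) + V\right) = 3 \left(\left(-1 + V\right) + V\right) = 3 \left(-1 + 2 V\right) = -3 + 6 V$)
$S{\left(o \right)} = -6$ ($S{\left(o \right)} = 9 - \left(-3 + 6 \cdot 3\right) = 9 - \left(-3 + 18\right) = 9 - 15 = -6$)
$U{\left(u \right)} = 0$
$\left(-87 - 410\right) \left(-443 + U{\left(S{\left(y{\left(2 \right)} \right)} \right)}\right) = \left(-87 - 410\right) \left(-443 + 0\right) = \left(-497\right) \left(-443\right) = 220171$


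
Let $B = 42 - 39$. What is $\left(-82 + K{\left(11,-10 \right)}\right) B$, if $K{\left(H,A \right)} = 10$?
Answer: $-216$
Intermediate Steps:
$B = 3$
$\left(-82 + K{\left(11,-10 \right)}\right) B = \left(-82 + 10\right) 3 = \left(-72\right) 3 = -216$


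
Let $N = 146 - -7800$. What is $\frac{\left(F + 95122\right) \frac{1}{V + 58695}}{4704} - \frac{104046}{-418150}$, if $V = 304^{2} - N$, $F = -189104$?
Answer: $\frac{521602031}{2097440400} \approx 0.24869$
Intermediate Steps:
$N = 7946$ ($N = 146 + 7800 = 7946$)
$V = 84470$ ($V = 304^{2} - 7946 = 92416 - 7946 = 84470$)
$\frac{\left(F + 95122\right) \frac{1}{V + 58695}}{4704} - \frac{104046}{-418150} = \frac{\left(-189104 + 95122\right) \frac{1}{84470 + 58695}}{4704} - \frac{104046}{-418150} = - \frac{93982}{143165} \cdot \frac{1}{4704} - - \frac{52023}{209075} = \left(-93982\right) \frac{1}{143165} \cdot \frac{1}{4704} + \frac{52023}{209075} = \left(- \frac{686}{1045}\right) \frac{1}{4704} + \frac{52023}{209075} = - \frac{7}{50160} + \frac{52023}{209075} = \frac{521602031}{2097440400}$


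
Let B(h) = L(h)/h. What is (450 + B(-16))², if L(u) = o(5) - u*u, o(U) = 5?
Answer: 55517401/256 ≈ 2.1686e+5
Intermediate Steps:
L(u) = 5 - u² (L(u) = 5 - u*u = 5 - u²)
B(h) = (5 - h²)/h
(450 + B(-16))² = (450 + (-1*(-16) + 5/(-16)))² = (450 + (16 + 5*(-1/16)))² = (450 + (16 - 5/16))² = (450 + 251/16)² = (7451/16)² = 55517401/256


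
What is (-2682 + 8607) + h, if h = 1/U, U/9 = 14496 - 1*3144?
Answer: 605345401/102168 ≈ 5925.0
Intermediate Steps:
U = 102168 (U = 9*(14496 - 1*3144) = 9*(14496 - 3144) = 9*11352 = 102168)
h = 1/102168 ≈ 9.7878e-6
(-2682 + 8607) + h = (-2682 + 8607) + 1/102168 = 5925 + 1/102168 = 605345401/102168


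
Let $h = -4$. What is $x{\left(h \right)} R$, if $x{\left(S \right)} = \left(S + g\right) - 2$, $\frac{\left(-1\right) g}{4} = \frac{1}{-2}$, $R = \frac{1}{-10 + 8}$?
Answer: $2$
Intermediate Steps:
$R = - \frac{1}{2}$ ($R = \frac{1}{-2} = - \frac{1}{2} \approx -0.5$)
$g = 2$ ($g = - \frac{4}{-2} = \left(-4\right) \left(- \frac{1}{2}\right) = 2$)
$x{\left(S \right)} = S$ ($x{\left(S \right)} = \left(S + 2\right) - 2 = \left(2 + S\right) - 2 = S$)
$x{\left(h \right)} R = \left(-4\right) \left(- \frac{1}{2}\right) = 2$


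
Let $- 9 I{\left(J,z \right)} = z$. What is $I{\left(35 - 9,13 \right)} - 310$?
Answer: $- \frac{2803}{9} \approx -311.44$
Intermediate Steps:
$I{\left(J,z \right)} = - \frac{z}{9}$
$I{\left(35 - 9,13 \right)} - 310 = \left(- \frac{1}{9}\right) 13 - 310 = - \frac{13}{9} - 310 = - \frac{2803}{9}$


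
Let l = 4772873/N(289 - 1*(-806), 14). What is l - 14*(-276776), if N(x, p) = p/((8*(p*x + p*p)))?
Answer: 42348804120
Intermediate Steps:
N(x, p) = p/(8*p**2 + 8*p*x) (N(x, p) = p/((8*(p*x + p**2))) = p/((8*(p**2 + p*x))) = p/(8*p**2 + 8*p*x))
l = 42344929256 (l = 4772873/((1/(8*(14 + (289 - 1*(-806)))))) = 4772873/((1/(8*(14 + (289 + 806))))) = 4772873/((1/(8*(14 + 1095)))) = 4772873/(((1/8)/1109)) = 4772873/(((1/8)*(1/1109))) = 4772873/(1/8872) = 4772873*8872 = 42344929256)
l - 14*(-276776) = 42344929256 - 14*(-276776) = 42344929256 - 1*(-3874864) = 42344929256 + 3874864 = 42348804120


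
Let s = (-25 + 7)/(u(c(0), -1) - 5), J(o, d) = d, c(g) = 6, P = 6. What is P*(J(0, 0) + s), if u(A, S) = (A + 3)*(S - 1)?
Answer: 108/23 ≈ 4.6956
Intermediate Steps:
u(A, S) = (-1 + S)*(3 + A) (u(A, S) = (3 + A)*(-1 + S) = (-1 + S)*(3 + A))
s = 18/23 (s = (-25 + 7)/((-3 - 1*6 + 3*(-1) + 6*(-1)) - 5) = -18/((-3 - 6 - 3 - 6) - 5) = -18/(-18 - 5) = -18/(-23) = -18*(-1/23) = 18/23 ≈ 0.78261)
P*(J(0, 0) + s) = 6*(0 + 18/23) = 6*(18/23) = 108/23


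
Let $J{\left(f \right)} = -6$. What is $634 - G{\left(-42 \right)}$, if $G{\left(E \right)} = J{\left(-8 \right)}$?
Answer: $640$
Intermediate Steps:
$G{\left(E \right)} = -6$
$634 - G{\left(-42 \right)} = 634 - -6 = 634 + 6 = 640$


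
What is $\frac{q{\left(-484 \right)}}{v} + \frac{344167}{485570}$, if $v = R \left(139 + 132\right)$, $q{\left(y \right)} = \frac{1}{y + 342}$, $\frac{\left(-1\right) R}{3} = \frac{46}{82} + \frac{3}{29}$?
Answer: $\frac{3138941309351}{4428512023380} \approx 0.7088$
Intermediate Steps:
$R = - \frac{2370}{1189}$ ($R = - 3 \left(\frac{46}{82} + \frac{3}{29}\right) = - 3 \left(46 \cdot \frac{1}{82} + 3 \cdot \frac{1}{29}\right) = - 3 \left(\frac{23}{41} + \frac{3}{29}\right) = \left(-3\right) \frac{790}{1189} = - \frac{2370}{1189} \approx -1.9933$)
$q{\left(y \right)} = \frac{1}{342 + y}$
$v = - \frac{642270}{1189}$ ($v = - \frac{2370 \left(139 + 132\right)}{1189} = \left(- \frac{2370}{1189}\right) 271 = - \frac{642270}{1189} \approx -540.18$)
$\frac{q{\left(-484 \right)}}{v} + \frac{344167}{485570} = \frac{1}{\left(342 - 484\right) \left(- \frac{642270}{1189}\right)} + \frac{344167}{485570} = \frac{1}{-142} \left(- \frac{1189}{642270}\right) + 344167 \cdot \frac{1}{485570} = \left(- \frac{1}{142}\right) \left(- \frac{1189}{642270}\right) + \frac{344167}{485570} = \frac{1189}{91202340} + \frac{344167}{485570} = \frac{3138941309351}{4428512023380}$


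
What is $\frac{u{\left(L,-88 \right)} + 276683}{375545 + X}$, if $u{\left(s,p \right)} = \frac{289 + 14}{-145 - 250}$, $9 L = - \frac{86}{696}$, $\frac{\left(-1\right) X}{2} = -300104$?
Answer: $\frac{109289482}{385422435} \approx 0.28356$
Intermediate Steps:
$X = 600208$ ($X = \left(-2\right) \left(-300104\right) = 600208$)
$L = - \frac{43}{3132}$ ($L = \frac{\left(-86\right) \frac{1}{696}}{9} = \frac{1}{9} \left(- \frac{43}{348}\right) = - \frac{43}{3132} \approx -0.013729$)
$u{\left(s,p \right)} = - \frac{303}{395}$ ($u{\left(s,p \right)} = \frac{303}{-395} = 303 \left(- \frac{1}{395}\right) = - \frac{303}{395}$)
$\frac{u{\left(L,-88 \right)} + 276683}{375545 + X} = \frac{- \frac{303}{395} + 276683}{375545 + 600208} = \frac{109289482}{395 \cdot 975753} = \frac{109289482}{395} \cdot \frac{1}{975753} = \frac{109289482}{385422435}$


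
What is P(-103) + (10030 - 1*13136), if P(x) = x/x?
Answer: -3105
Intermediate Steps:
P(x) = 1
P(-103) + (10030 - 1*13136) = 1 + (10030 - 1*13136) = 1 + (10030 - 13136) = 1 - 3106 = -3105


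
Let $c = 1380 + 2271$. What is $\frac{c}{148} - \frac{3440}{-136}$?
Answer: $\frac{125707}{2516} \approx 49.963$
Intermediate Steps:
$c = 3651$
$\frac{c}{148} - \frac{3440}{-136} = \frac{3651}{148} - \frac{3440}{-136} = 3651 \cdot \frac{1}{148} - - \frac{430}{17} = \frac{3651}{148} + \frac{430}{17} = \frac{125707}{2516}$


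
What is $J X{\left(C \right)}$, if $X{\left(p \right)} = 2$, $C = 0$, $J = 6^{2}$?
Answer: $72$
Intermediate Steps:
$J = 36$
$J X{\left(C \right)} = 36 \cdot 2 = 72$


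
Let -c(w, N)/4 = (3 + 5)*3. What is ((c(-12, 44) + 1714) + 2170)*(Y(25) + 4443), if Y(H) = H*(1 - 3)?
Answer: 16640684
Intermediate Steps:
c(w, N) = -96 (c(w, N) = -4*(3 + 5)*3 = -32*3 = -4*24 = -96)
Y(H) = -2*H (Y(H) = H*(-2) = -2*H)
((c(-12, 44) + 1714) + 2170)*(Y(25) + 4443) = ((-96 + 1714) + 2170)*(-2*25 + 4443) = (1618 + 2170)*(-50 + 4443) = 3788*4393 = 16640684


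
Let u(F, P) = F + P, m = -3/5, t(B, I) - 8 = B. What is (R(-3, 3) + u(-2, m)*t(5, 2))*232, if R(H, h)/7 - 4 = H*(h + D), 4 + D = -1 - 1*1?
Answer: 66352/5 ≈ 13270.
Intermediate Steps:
t(B, I) = 8 + B
D = -6 (D = -4 + (-1 - 1*1) = -4 + (-1 - 1) = -4 - 2 = -6)
R(H, h) = 28 + 7*H*(-6 + h) (R(H, h) = 28 + 7*(H*(h - 6)) = 28 + 7*(H*(-6 + h)) = 28 + 7*H*(-6 + h))
m = -⅗ (m = -3*⅕ = -⅗ ≈ -0.60000)
(R(-3, 3) + u(-2, m)*t(5, 2))*232 = ((28 - 42*(-3) + 7*(-3)*3) + (-2 - ⅗)*(8 + 5))*232 = ((28 + 126 - 63) - 13/5*13)*232 = (91 - 169/5)*232 = (286/5)*232 = 66352/5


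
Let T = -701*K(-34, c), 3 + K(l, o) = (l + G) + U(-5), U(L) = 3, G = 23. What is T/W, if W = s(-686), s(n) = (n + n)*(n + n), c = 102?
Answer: 7711/1882384 ≈ 0.0040964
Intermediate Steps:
s(n) = 4*n² (s(n) = (2*n)*(2*n) = 4*n²)
K(l, o) = 23 + l (K(l, o) = -3 + ((l + 23) + 3) = -3 + ((23 + l) + 3) = -3 + (26 + l) = 23 + l)
W = 1882384 (W = 4*(-686)² = 4*470596 = 1882384)
T = 7711 (T = -701*(23 - 34) = -701*(-11) = 7711)
T/W = 7711/1882384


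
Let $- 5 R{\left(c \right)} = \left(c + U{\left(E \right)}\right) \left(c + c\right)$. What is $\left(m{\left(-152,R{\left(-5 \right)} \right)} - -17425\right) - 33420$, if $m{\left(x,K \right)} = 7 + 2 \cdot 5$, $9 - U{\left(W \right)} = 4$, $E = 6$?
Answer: $-15978$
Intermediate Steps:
$U{\left(W \right)} = 5$ ($U{\left(W \right)} = 9 - 4 = 5$)
$R{\left(c \right)} = - \frac{2 c \left(5 + c\right)}{5}$ ($R{\left(c \right)} = - \frac{\left(c + 5\right) \left(c + c\right)}{5} = - \frac{\left(5 + c\right) 2 c}{5} = - \frac{2 c \left(5 + c\right)}{5}$)
$m{\left(x,K \right)} = 17$ ($m{\left(x,K \right)} = 7 + 10 = 17$)
$\left(m{\left(-152,R{\left(-5 \right)} \right)} - -17425\right) - 33420 = \left(17 - -17425\right) - 33420 = \left(17 + 17425\right) - 33420 = 17442 - 33420 = -15978$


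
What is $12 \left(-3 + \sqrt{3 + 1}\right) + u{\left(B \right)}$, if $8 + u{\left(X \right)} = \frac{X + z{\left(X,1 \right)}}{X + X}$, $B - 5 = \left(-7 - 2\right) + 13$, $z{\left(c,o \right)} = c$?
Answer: $-19$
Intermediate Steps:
$B = 9$ ($B = 5 + \left(\left(-7 - 2\right) + 13\right) = 5 + \left(-9 + 13\right) = 5 + 4 = 9$)
$u{\left(X \right)} = -7$ ($u{\left(X \right)} = -8 + \frac{X + X}{X + X} = -8 + \frac{2 X}{2 X} = -8 + 2 X \frac{1}{2 X} = -8 + 1 = -7$)
$12 \left(-3 + \sqrt{3 + 1}\right) + u{\left(B \right)} = 12 \left(-3 + \sqrt{3 + 1}\right) - 7 = 12 \left(-3 + \sqrt{4}\right) - 7 = 12 \left(-3 + 2\right) - 7 = 12 \left(-1\right) - 7 = -12 - 7 = -19$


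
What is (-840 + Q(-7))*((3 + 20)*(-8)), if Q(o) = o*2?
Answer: 157136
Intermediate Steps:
Q(o) = 2*o
(-840 + Q(-7))*((3 + 20)*(-8)) = (-840 + 2*(-7))*((3 + 20)*(-8)) = (-840 - 14)*(23*(-8)) = -854*(-184) = 157136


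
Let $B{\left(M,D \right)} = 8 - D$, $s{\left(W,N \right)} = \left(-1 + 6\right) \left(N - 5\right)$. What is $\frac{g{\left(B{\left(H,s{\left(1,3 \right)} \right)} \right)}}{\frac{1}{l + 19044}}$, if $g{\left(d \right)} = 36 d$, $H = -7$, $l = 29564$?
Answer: $31497984$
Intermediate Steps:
$s{\left(W,N \right)} = -25 + 5 N$ ($s{\left(W,N \right)} = 5 \left(-5 + N\right) = -25 + 5 N$)
$\frac{g{\left(B{\left(H,s{\left(1,3 \right)} \right)} \right)}}{\frac{1}{l + 19044}} = \frac{36 \left(8 - \left(-25 + 5 \cdot 3\right)\right)}{\frac{1}{29564 + 19044}} = \frac{36 \left(8 - \left(-25 + 15\right)\right)}{\frac{1}{48608}} = 36 \left(8 - -10\right) \frac{1}{\frac{1}{48608}} = 36 \left(8 + 10\right) 48608 = 36 \cdot 18 \cdot 48608 = 648 \cdot 48608 = 31497984$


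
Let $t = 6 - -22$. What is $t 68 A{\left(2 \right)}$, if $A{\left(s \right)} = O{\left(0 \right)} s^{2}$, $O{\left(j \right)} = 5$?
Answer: $38080$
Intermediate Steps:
$t = 28$ ($t = 6 + 22 = 28$)
$A{\left(s \right)} = 5 s^{2}$
$t 68 A{\left(2 \right)} = 28 \cdot 68 \cdot 5 \cdot 2^{2} = 1904 \cdot 5 \cdot 4 = 1904 \cdot 20 = 38080$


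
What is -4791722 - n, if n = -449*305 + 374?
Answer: -4655151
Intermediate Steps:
n = -136571 (n = -136945 + 374 = -136571)
-4791722 - n = -4791722 - 1*(-136571) = -4791722 + 136571 = -4655151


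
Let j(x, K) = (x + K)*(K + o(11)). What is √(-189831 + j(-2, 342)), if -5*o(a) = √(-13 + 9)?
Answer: √(-73551 - 136*I) ≈ 0.251 - 271.2*I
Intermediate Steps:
o(a) = -2*I/5 (o(a) = -√(-13 + 9)/5 = -2*I/5)
j(x, K) = (K + x)*(K - 2*I/5) (j(x, K) = (x + K)*(K - 2*I/5) = (K + x)*(K - 2*I/5))
√(-189831 + j(-2, 342)) = √(-189831 + (342² + 342*(-2) - ⅖*I*342 - ⅖*I*(-2))) = √(-189831 + (116964 - 684 - 684*I/5 + 4*I/5)) = √(-189831 + (116280 - 136*I)) = √(-73551 - 136*I)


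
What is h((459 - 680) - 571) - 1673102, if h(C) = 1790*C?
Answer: -3090782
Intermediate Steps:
h((459 - 680) - 571) - 1673102 = 1790*((459 - 680) - 571) - 1673102 = 1790*(-221 - 571) - 1673102 = 1790*(-792) - 1673102 = -1417680 - 1673102 = -3090782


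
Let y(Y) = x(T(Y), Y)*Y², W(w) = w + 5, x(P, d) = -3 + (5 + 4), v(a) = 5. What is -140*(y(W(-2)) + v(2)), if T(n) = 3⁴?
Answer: -8260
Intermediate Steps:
T(n) = 81
x(P, d) = 6 (x(P, d) = -3 + 9 = 6)
W(w) = 5 + w
y(Y) = 6*Y²
-140*(y(W(-2)) + v(2)) = -140*(6*(5 - 2)² + 5) = -140*(6*3² + 5) = -140*(6*9 + 5) = -140*(54 + 5) = -140*59 = -8260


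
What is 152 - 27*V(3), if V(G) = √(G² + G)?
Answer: 152 - 54*√3 ≈ 58.469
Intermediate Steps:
V(G) = √(G + G²)
152 - 27*V(3) = 152 - 27*√3*√(1 + 3) = 152 - 27*2*√3 = 152 - 54*√3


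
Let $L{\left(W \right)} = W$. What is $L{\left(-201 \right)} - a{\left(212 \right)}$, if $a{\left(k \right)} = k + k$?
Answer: $-625$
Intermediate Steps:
$a{\left(k \right)} = 2 k$
$L{\left(-201 \right)} - a{\left(212 \right)} = -201 - 2 \cdot 212 = -201 - 424 = -625$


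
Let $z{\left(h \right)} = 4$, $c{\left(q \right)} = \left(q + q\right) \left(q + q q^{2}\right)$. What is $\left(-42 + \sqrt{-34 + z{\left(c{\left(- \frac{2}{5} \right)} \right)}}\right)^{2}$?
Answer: $\left(42 - i \sqrt{30}\right)^{2} \approx 1734.0 - 460.09 i$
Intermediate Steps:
$c{\left(q \right)} = 2 q \left(q + q^{3}\right)$
$\left(-42 + \sqrt{-34 + z{\left(c{\left(- \frac{2}{5} \right)} \right)}}\right)^{2} = \left(-42 + \sqrt{-34 + 4}\right)^{2} = \left(-42 + \sqrt{-30}\right)^{2} = \left(-42 + i \sqrt{30}\right)^{2}$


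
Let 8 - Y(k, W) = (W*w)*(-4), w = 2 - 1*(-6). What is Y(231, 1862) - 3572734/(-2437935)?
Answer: 145284995254/2437935 ≈ 59593.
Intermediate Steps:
w = 8 (w = 2 + 6 = 8)
Y(k, W) = 8 + 32*W (Y(k, W) = 8 - W*8*(-4) = 8 - 8*W*(-4) = 8 - (-32)*W = 8 + 32*W)
Y(231, 1862) - 3572734/(-2437935) = (8 + 32*1862) - 3572734/(-2437935) = (8 + 59584) - 3572734*(-1/2437935) = 59592 + 3572734/2437935 = 145284995254/2437935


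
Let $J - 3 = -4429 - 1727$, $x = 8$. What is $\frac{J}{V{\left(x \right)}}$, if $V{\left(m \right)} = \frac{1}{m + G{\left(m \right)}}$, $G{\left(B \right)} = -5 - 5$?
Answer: $12306$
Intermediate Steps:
$J = -6153$ ($J = 3 - 6156 = -6153$)
$G{\left(B \right)} = -10$ ($G{\left(B \right)} = -5 - 5 = -10$)
$V{\left(m \right)} = \frac{1}{-10 + m}$ ($V{\left(m \right)} = \frac{1}{m - 10} = \frac{1}{-10 + m}$)
$\frac{J}{V{\left(x \right)}} = - \frac{6153}{\frac{1}{-10 + 8}} = - \frac{6153}{\frac{1}{-2}} = - \frac{6153}{- \frac{1}{2}} = \left(-6153\right) \left(-2\right) = 12306$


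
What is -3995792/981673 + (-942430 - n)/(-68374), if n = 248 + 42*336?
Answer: 333023313731/33560454851 ≈ 9.9231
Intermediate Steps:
n = 14360 (n = 248 + 14112 = 14360)
-3995792/981673 + (-942430 - n)/(-68374) = -3995792/981673 + (-942430 - 1*14360)/(-68374) = -3995792*1/981673 + (-942430 - 14360)*(-1/68374) = -3995792/981673 - 956790*(-1/68374) = -3995792/981673 + 478395/34187 = 333023313731/33560454851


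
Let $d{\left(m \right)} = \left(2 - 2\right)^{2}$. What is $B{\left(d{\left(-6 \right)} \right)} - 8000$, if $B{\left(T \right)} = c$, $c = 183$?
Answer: $-7817$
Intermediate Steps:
$d{\left(m \right)} = 0$ ($d{\left(m \right)} = 0^{2} = 0$)
$B{\left(T \right)} = 183$
$B{\left(d{\left(-6 \right)} \right)} - 8000 = 183 - 8000 = -7817$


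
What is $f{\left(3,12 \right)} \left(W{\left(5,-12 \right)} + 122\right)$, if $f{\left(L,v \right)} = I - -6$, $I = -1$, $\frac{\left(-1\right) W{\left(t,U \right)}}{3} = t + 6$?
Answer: $445$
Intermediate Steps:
$W{\left(t,U \right)} = -18 - 3 t$ ($W{\left(t,U \right)} = - 3 \left(t + 6\right) = - 3 \left(6 + t\right) = -18 - 3 t$)
$f{\left(L,v \right)} = 5$ ($f{\left(L,v \right)} = -1 - -6 = -1 + 6 = 5$)
$f{\left(3,12 \right)} \left(W{\left(5,-12 \right)} + 122\right) = 5 \left(\left(-18 - 15\right) + 122\right) = 5 \left(-33 + 122\right) = 5 \cdot 89 = 445$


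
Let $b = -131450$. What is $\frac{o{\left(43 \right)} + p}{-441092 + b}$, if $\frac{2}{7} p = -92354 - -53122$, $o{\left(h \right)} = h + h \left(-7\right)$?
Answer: $\frac{68785}{286271} \approx 0.24028$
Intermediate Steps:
$o{\left(h \right)} = - 6 h$ ($o{\left(h \right)} = h - 7 h = - 6 h$)
$p = -137312$ ($p = \frac{7 \left(-92354 - -53122\right)}{2} = \frac{7 \left(-92354 + 53122\right)}{2} = \frac{7}{2} \left(-39232\right) = -137312$)
$\frac{o{\left(43 \right)} + p}{-441092 + b} = \frac{\left(-6\right) 43 - 137312}{-441092 - 131450} = \frac{-258 - 137312}{-572542} = \left(-137570\right) \left(- \frac{1}{572542}\right) = \frac{68785}{286271}$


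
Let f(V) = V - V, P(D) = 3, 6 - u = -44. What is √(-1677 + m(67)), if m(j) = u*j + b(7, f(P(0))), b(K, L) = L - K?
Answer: 7*√34 ≈ 40.817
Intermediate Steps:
u = 50 (u = 6 - 1*(-44) = 6 + 44 = 50)
f(V) = 0
m(j) = -7 + 50*j (m(j) = 50*j + (0 - 1*7) = 50*j + (0 - 7) = 50*j - 7 = -7 + 50*j)
√(-1677 + m(67)) = √(-1677 + (-7 + 50*67)) = √(-1677 + (-7 + 3350)) = √(-1677 + 3343) = √1666 = 7*√34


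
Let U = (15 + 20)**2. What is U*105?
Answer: 128625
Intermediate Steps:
U = 1225 (U = 35**2 = 1225)
U*105 = 1225*105 = 128625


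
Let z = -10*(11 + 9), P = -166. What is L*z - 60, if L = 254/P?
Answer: 20420/83 ≈ 246.02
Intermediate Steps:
L = -127/83 (L = 254/(-166) = 254*(-1/166) = -127/83 ≈ -1.5301)
z = -200 (z = -10*20 = -200)
L*z - 60 = -127/83*(-200) - 60 = 25400/83 - 60 = 20420/83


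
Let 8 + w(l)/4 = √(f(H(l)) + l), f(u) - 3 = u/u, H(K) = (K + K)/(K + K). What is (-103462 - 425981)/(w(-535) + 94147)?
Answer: -49828527945/8857641721 + 6353316*I*√59/8857641721 ≈ -5.6255 + 0.0055095*I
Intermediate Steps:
H(K) = 1 (H(K) = (2*K)/((2*K)) = (2*K)*(1/(2*K)) = 1)
f(u) = 4 (f(u) = 3 + u/u = 3 + 1 = 4)
w(l) = -32 + 4*√(4 + l)
(-103462 - 425981)/(w(-535) + 94147) = (-103462 - 425981)/((-32 + 4*√(4 - 535)) + 94147) = -529443/((-32 + 4*√(-531)) + 94147) = -529443/((-32 + 4*(3*I*√59)) + 94147) = -529443/((-32 + 12*I*√59) + 94147) = -529443/(94115 + 12*I*√59)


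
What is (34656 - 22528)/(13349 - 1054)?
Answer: 12128/12295 ≈ 0.98642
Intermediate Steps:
(34656 - 22528)/(13349 - 1054) = 12128/12295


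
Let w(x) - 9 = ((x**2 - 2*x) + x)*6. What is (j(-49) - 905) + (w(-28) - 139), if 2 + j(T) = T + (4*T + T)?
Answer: 3541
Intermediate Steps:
w(x) = 9 - 6*x + 6*x**2 (w(x) = 9 + ((x**2 - 2*x) + x)*6 = 9 + (x**2 - x)*6 = 9 + (-6*x + 6*x**2) = 9 - 6*x + 6*x**2)
j(T) = -2 + 6*T (j(T) = -2 + (T + (4*T + T)) = -2 + (T + 5*T) = -2 + 6*T)
(j(-49) - 905) + (w(-28) - 139) = ((-2 + 6*(-49)) - 905) + ((9 - 6*(-28) + 6*(-28)**2) - 139) = ((-2 - 294) - 905) + ((9 + 168 + 6*784) - 139) = (-296 - 905) + ((9 + 168 + 4704) - 139) = -1201 + (4881 - 139) = -1201 + 4742 = 3541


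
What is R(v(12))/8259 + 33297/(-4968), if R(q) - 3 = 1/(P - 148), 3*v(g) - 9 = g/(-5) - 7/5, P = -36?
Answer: -15276947/2279484 ≈ -6.7019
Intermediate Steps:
v(g) = 38/15 - g/15 (v(g) = 3 + (g/(-5) - 7/5)/3 = 3 + (g*(-⅕) - 7*⅕)/3 = 3 + (-g/5 - 7/5)/3 = 3 + (-7/5 - g/5)/3 = 3 + (-7/15 - g/15) = 38/15 - g/15)
R(q) = 551/184 (R(q) = 3 + 1/(-36 - 148) = 3 + 1/(-184) = 3 - 1/184 = 551/184)
R(v(12))/8259 + 33297/(-4968) = (551/184)/8259 + 33297/(-4968) = (551/184)*(1/8259) + 33297*(-1/4968) = 551/1519656 - 11099/1656 = -15276947/2279484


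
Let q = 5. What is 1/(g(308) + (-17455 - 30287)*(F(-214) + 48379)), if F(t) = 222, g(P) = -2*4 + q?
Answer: -1/2320308945 ≈ -4.3098e-10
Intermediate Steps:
g(P) = -3 (g(P) = -2*4 + 5 = -8 + 5 = -3)
1/(g(308) + (-17455 - 30287)*(F(-214) + 48379)) = 1/(-3 + (-17455 - 30287)*(222 + 48379)) = 1/(-3 - 47742*48601) = 1/(-3 - 2320308942) = 1/(-2320308945) = -1/2320308945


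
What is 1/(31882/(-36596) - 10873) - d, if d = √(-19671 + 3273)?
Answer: -18298/198970095 - 3*I*√1822 ≈ -9.1964e-5 - 128.05*I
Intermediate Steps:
d = 3*I*√1822 (d = √(-16398) = 3*I*√1822 ≈ 128.05*I)
1/(31882/(-36596) - 10873) - d = 1/(31882/(-36596) - 10873) - 3*I*√1822 = 1/(31882*(-1/36596) - 10873) - 3*I*√1822 = 1/(-15941/18298 - 10873) - 3*I*√1822 = 1/(-198970095/18298) - 3*I*√1822 = -18298/198970095 - 3*I*√1822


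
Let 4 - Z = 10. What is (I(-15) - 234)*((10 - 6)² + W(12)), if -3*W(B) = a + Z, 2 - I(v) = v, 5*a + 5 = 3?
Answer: -59024/15 ≈ -3934.9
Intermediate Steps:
a = -⅖ (a = -1 + (⅕)*3 = -1 + ⅗ = -⅖ ≈ -0.40000)
Z = -6 (Z = 4 - 1*10 = 4 - 10 = -6)
I(v) = 2 - v
W(B) = 32/15 (W(B) = -(-⅖ - 6)/3 = -⅓*(-32/5) = 32/15)
(I(-15) - 234)*((10 - 6)² + W(12)) = ((2 - 1*(-15)) - 234)*((10 - 6)² + 32/15) = ((2 + 15) - 234)*(4² + 32/15) = (17 - 234)*(16 + 32/15) = -217*272/15 = -59024/15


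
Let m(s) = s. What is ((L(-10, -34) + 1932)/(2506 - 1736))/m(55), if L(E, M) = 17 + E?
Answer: 277/6050 ≈ 0.045785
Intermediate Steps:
((L(-10, -34) + 1932)/(2506 - 1736))/m(55) = (((17 - 10) + 1932)/(2506 - 1736))/55 = ((7 + 1932)/770)*(1/55) = (1939*(1/770))*(1/55) = (277/110)*(1/55) = 277/6050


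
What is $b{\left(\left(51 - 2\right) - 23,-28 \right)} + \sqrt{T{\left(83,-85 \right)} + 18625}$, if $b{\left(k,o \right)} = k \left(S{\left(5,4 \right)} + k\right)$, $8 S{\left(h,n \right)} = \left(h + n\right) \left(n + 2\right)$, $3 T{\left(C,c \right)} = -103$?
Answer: $\frac{1703}{2} + \frac{2 \sqrt{41829}}{3} \approx 987.85$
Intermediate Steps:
$T{\left(C,c \right)} = - \frac{103}{3}$ ($T{\left(C,c \right)} = \frac{1}{3} \left(-103\right) = - \frac{103}{3}$)
$S{\left(h,n \right)} = \frac{\left(2 + n\right) \left(h + n\right)}{8}$ ($S{\left(h,n \right)} = \frac{\left(h + n\right) \left(n + 2\right)}{8} = \frac{\left(h + n\right) \left(2 + n\right)}{8} = \frac{\left(2 + n\right) \left(h + n\right)}{8}$)
$b{\left(k,o \right)} = k \left(\frac{27}{4} + k\right)$ ($b{\left(k,o \right)} = k \left(\left(\frac{1}{4} \cdot 5 + \frac{1}{4} \cdot 4 + \frac{4^{2}}{8} + \frac{1}{8} \cdot 5 \cdot 4\right) + k\right) = k \left(\left(\frac{5}{4} + 1 + \frac{1}{8} \cdot 16 + \frac{5}{2}\right) + k\right) = k \left(\left(\frac{5}{4} + 1 + 2 + \frac{5}{2}\right) + k\right) = k \left(\frac{27}{4} + k\right)$)
$b{\left(\left(51 - 2\right) - 23,-28 \right)} + \sqrt{T{\left(83,-85 \right)} + 18625} = \frac{\left(\left(51 - 2\right) - 23\right) \left(27 + 4 \left(\left(51 - 2\right) - 23\right)\right)}{4} + \sqrt{- \frac{103}{3} + 18625} = \frac{\left(49 - 23\right) \left(27 + 4 \left(49 - 23\right)\right)}{4} + \sqrt{\frac{55772}{3}} = \frac{1}{4} \cdot 26 \left(27 + 4 \cdot 26\right) + \frac{2 \sqrt{41829}}{3} = \frac{1}{4} \cdot 26 \left(27 + 104\right) + \frac{2 \sqrt{41829}}{3} = \frac{1}{4} \cdot 26 \cdot 131 + \frac{2 \sqrt{41829}}{3} = \frac{1703}{2} + \frac{2 \sqrt{41829}}{3}$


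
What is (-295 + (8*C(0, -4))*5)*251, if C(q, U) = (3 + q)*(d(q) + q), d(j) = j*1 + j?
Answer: -74045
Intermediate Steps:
d(j) = 2*j (d(j) = j + j = 2*j)
C(q, U) = 3*q*(3 + q) (C(q, U) = (3 + q)*(2*q + q) = (3 + q)*(3*q) = 3*q*(3 + q))
(-295 + (8*C(0, -4))*5)*251 = (-295 + (8*(3*0*(3 + 0)))*5)*251 = (-295 + (8*(3*0*3))*5)*251 = (-295 + (8*0)*5)*251 = (-295 + 0*5)*251 = (-295 + 0)*251 = -295*251 = -74045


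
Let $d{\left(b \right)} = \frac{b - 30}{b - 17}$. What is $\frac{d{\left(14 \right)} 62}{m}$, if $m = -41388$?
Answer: $- \frac{248}{31041} \approx -0.0079894$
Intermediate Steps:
$d{\left(b \right)} = \frac{-30 + b}{-17 + b}$
$\frac{d{\left(14 \right)} 62}{m} = \frac{\frac{-30 + 14}{-17 + 14} \cdot 62}{-41388} = \frac{1}{-3} \left(-16\right) 62 \left(- \frac{1}{41388}\right) = \left(- \frac{1}{3}\right) \left(-16\right) 62 \left(- \frac{1}{41388}\right) = \frac{16}{3} \cdot 62 \left(- \frac{1}{41388}\right) = \frac{992}{3} \left(- \frac{1}{41388}\right) = - \frac{248}{31041}$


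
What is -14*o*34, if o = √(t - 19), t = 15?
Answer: -952*I ≈ -952.0*I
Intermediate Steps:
o = 2*I (o = √(15 - 19) = √(-4) = 2*I ≈ 2.0*I)
-14*o*34 = -28*I*34 = -952*I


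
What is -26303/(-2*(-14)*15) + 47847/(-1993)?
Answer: -72517619/837060 ≈ -86.634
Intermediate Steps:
-26303/(-2*(-14)*15) + 47847/(-1993) = -26303/(28*15) + 47847*(-1/1993) = -26303/420 - 47847/1993 = -72517619/837060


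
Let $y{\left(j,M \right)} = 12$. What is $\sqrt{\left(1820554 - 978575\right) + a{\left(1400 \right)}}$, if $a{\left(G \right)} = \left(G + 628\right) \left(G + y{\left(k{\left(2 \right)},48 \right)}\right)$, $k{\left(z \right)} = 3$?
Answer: $\sqrt{3705515} \approx 1925.0$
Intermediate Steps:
$a{\left(G \right)} = \left(12 + G\right) \left(628 + G\right)$ ($a{\left(G \right)} = \left(G + 628\right) \left(G + 12\right) = \left(628 + G\right) \left(12 + G\right) = \left(12 + G\right) \left(628 + G\right)$)
$\sqrt{\left(1820554 - 978575\right) + a{\left(1400 \right)}} = \sqrt{\left(1820554 - 978575\right) + \left(7536 + 1400^{2} + 640 \cdot 1400\right)} = \sqrt{\left(1820554 - 978575\right) + \left(7536 + 1960000 + 896000\right)} = \sqrt{841979 + 2863536} = \sqrt{3705515}$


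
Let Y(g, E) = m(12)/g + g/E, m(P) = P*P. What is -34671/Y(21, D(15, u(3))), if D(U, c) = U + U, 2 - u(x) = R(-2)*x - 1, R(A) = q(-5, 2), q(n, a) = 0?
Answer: -2426970/529 ≈ -4587.8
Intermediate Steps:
R(A) = 0
m(P) = P²
u(x) = 3 (u(x) = 2 - (0*x - 1) = 2 - (0 - 1) = 2 - 1*(-1) = 2 + 1 = 3)
D(U, c) = 2*U
Y(g, E) = 144/g + g/E (Y(g, E) = 12²/g + g/E = 144/g + g/E)
-34671/Y(21, D(15, u(3))) = -34671/(144/21 + 21/((2*15))) = -34671/(144*(1/21) + 21/30) = -34671/(48/7 + 21*(1/30)) = -34671/(48/7 + 7/10) = -34671/529/70 = -34671*70/529 = -2426970/529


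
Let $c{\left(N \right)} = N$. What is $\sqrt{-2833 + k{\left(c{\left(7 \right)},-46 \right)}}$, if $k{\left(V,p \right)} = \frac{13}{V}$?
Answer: $\frac{3 i \sqrt{15414}}{7} \approx 53.208 i$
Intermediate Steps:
$\sqrt{-2833 + k{\left(c{\left(7 \right)},-46 \right)}} = \sqrt{-2833 + \frac{13}{7}} = \sqrt{- \frac{19818}{7}} = \frac{3 i \sqrt{15414}}{7}$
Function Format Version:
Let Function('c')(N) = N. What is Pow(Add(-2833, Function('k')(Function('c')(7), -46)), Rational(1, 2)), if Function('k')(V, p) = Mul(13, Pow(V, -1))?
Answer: Mul(Rational(3, 7), I, Pow(15414, Rational(1, 2))) ≈ Mul(53.208, I)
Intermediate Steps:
Pow(Add(-2833, Function('k')(Function('c')(7), -46)), Rational(1, 2)) = Pow(Add(-2833, Mul(13, Pow(7, -1))), Rational(1, 2)) = Pow(Add(-2833, Mul(13, Rational(1, 7))), Rational(1, 2)) = Pow(Add(-2833, Rational(13, 7)), Rational(1, 2)) = Pow(Rational(-19818, 7), Rational(1, 2)) = Mul(Rational(3, 7), I, Pow(15414, Rational(1, 2)))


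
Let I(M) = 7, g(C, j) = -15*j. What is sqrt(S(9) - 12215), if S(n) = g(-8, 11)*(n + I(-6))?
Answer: I*sqrt(14855) ≈ 121.88*I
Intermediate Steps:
g(C, j) = -15*j
S(n) = -1155 - 165*n (S(n) = (-15*11)*(n + 7) = -165*(7 + n) = -1155 - 165*n)
sqrt(S(9) - 12215) = sqrt((-1155 - 165*9) - 12215) = sqrt((-1155 - 1485) - 12215) = sqrt(-2640 - 12215) = sqrt(-14855) = I*sqrt(14855)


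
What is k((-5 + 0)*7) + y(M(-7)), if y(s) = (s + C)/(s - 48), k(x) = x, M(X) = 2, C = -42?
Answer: -785/23 ≈ -34.130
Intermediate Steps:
y(s) = (-42 + s)/(-48 + s) (y(s) = (s - 42)/(s - 48) = (-42 + s)/(-48 + s))
k((-5 + 0)*7) + y(M(-7)) = (-5 + 0)*7 + (-42 + 2)/(-48 + 2) = -5*7 - 40/(-46) = -35 - 1/46*(-40) = -35 + 20/23 = -785/23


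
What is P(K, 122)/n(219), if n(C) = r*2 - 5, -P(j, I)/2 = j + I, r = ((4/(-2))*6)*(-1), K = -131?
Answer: 18/19 ≈ 0.94737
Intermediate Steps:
r = 12 (r = ((4*(-½))*6)*(-1) = -2*6*(-1) = -12*(-1) = 12)
P(j, I) = -2*I - 2*j (P(j, I) = -2*(j + I) = -2*(I + j) = -2*I - 2*j)
n(C) = 19 (n(C) = 12*2 - 5 = 24 - 5 = 19)
P(K, 122)/n(219) = (-2*122 - 2*(-131))/19 = (-244 + 262)*(1/19) = 18*(1/19) = 18/19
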